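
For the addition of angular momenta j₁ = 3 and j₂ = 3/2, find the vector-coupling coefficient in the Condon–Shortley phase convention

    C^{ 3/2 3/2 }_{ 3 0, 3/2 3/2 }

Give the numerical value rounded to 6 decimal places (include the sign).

-0.169031

triangle: 3!·3!·0!/7! = 36/5040
(j±m)!: 3!·3!·3!·0!·3!·0! = 1296
prefactor² = (2J+1)·Δ·N² = 1296/35
  k=3: −1/(3!·0!·0!·0!·3!·0!) = -1/36
Σ = -1/36  ⇒  CG² = 1296/35·(-1/36)² = 1/35
CG = −√(1/35) = -0.169031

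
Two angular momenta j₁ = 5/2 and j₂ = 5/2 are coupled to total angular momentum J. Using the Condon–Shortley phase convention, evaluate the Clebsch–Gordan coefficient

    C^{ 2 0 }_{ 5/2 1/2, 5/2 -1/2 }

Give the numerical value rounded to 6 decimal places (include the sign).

−√(4/21) = -0.436436

j₁+j₂−J=3  J+j₁−j₂=2  J−j₁+j₂=2  j₁+j₂+J+1=8
(j₁±m₁, j₂±m₂, J±M) = (3,2,2,3,2,2)
P² = 12/7
sum k=0..2:
  [0] +1/24 = 1/24
  [1] −1/2 = -1/2
  [2] +1/8 = 1/8
S = -1/3
C² = P²·S² = 4/21 ; C = -0.436436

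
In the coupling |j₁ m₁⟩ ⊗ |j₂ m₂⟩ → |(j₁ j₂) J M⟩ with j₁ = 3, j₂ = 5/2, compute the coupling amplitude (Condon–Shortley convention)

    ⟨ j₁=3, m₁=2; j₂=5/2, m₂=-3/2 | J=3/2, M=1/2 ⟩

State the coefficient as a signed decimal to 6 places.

√[4·4!2!1!/8! · 5!1!1!4!2!1!] = √(192/7)
  +(−1)^0/∏(0,4,1,1,1,0)! = 1/24  (running 1/24)
  +(−1)^1/∏(1,3,0,0,2,1)! = -1/12  (running -1/24)
⟨..|..⟩ = √(192/7)·(-1/24) = -0.218218

-0.218218  (= −√(1/21))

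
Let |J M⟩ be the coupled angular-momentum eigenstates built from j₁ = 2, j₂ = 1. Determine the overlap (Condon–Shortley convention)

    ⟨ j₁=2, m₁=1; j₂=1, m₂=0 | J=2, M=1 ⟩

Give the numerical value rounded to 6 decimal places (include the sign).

+√(1/6) ≈ +0.408248

triangle: 1!*3!*1!/6! = 6/720
(j±m)!: 3!*1!*1!*1!*3!*1! = 36
prefactor² = (2J+1)*Δ*N² = 3/2
  k=0: +1/(0!*1!*1!*1!*2!*0!) = 1/2
  k=1: −1/(1!*0!*0!*0!*3!*1!) = -1/6
Σ = 1/3  ⇒  CG² = 3/2*1/3² = 1/6
CG = +√(1/6) = +0.408248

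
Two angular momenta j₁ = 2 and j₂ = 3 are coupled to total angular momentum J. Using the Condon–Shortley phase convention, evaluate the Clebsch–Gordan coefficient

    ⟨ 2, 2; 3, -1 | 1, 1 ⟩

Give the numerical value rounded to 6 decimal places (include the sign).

√[3·4!0!2!/7! · 4!0!2!4!2!0!] = √(2304/35)
  +(−1)^0/∏(0,4,0,2,0,0)! = 1/48  (running 1/48)
⟨..|..⟩ = √(2304/35)·(1/48) = +0.169031

+√(1/35) = +0.169031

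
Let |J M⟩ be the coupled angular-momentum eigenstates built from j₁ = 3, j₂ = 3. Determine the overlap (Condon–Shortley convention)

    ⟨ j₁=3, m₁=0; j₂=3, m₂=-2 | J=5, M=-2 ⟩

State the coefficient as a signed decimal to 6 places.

+√(1/3) ≈ +0.577350

triangle: 1!×5!×5!/12! = 14400/479001600
(j±m)!: 3!×3!×1!×5!×3!×7! = 130636800
prefactor² = (2J+1)×Δ×N² = 43200
  k=0: +1/(0!×1!×3!×1!×2!×4!) = 1/288
  k=1: −1/(1!×0!×2!×0!×3!×5!) = -1/1440
Σ = 1/360  ⇒  CG² = 43200×1/360² = 1/3
CG = +√(1/3) = +0.577350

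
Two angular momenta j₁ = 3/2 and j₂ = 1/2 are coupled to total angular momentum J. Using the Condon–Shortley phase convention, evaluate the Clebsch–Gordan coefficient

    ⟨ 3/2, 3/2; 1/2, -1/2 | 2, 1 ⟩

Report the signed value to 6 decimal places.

+0.500000  (= +√(1/4))

triangle: 0!·3!·1!/5! = 6/120
(j±m)!: 3!·0!·0!·1!·3!·1! = 36
prefactor² = (2J+1)·Δ·N² = 9
  k=0: +1/(0!·0!·0!·0!·3!·1!) = 1/6
Σ = 1/6  ⇒  CG² = 9·1/6² = 1/4
CG = +√(1/4) = +0.500000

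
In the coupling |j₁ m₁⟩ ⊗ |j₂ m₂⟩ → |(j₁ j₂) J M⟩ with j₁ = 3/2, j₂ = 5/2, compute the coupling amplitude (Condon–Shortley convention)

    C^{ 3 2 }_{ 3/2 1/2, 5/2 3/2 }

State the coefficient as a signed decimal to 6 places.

triangle: 1!·2!·4!/8! = 48/40320
(j±m)!: 2!·1!·4!·1!·5!·1! = 5760
prefactor² = (2J+1)·Δ·N² = 48
  k=0: +1/(0!·1!·1!·4!·1!·0!) = 1/24
  k=1: −1/(1!·0!·0!·3!·2!·1!) = -1/12
Σ = -1/24  ⇒  CG² = 48·(-1/24)² = 1/12
CG = −√(1/12) = -0.288675

−√(1/12) = -0.288675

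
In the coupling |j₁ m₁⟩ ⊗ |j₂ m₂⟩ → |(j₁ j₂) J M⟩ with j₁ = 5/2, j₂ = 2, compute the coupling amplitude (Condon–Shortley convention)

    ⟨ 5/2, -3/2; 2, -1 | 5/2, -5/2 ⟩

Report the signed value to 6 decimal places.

triangle: 2!·3!·2!/8! = 24/40320
(j±m)!: 1!·4!·1!·3!·0!·5! = 17280
prefactor² = (2J+1)·Δ·N² = 432/7
  k=1: −1/(1!·1!·3!·0!·0!·2!) = -1/12
Σ = -1/12  ⇒  CG² = 432/7·(-1/12)² = 3/7
CG = −√(3/7) = -0.654654

−√(3/7) = -0.654654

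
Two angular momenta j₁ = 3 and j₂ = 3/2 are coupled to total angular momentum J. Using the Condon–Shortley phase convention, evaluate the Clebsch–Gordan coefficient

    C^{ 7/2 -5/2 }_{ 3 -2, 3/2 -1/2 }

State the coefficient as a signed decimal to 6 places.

−√(1/7) ≈ -0.377964

√[8·1!5!2!/9! · 1!5!1!2!1!6!] = √(6400/7)
  +(−1)^0/∏(0,1,5,1,0,1)! = 1/120  (running 1/120)
  +(−1)^1/∏(1,0,4,0,1,2)! = -1/48  (running -1/80)
⟨..|..⟩ = √(6400/7)·(-1/80) = -0.377964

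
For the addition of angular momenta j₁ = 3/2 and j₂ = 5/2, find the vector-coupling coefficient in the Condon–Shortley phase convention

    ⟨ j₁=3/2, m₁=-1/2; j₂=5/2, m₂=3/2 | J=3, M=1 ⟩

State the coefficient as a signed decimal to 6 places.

j₁+j₂−J=1  J+j₁−j₂=2  J−j₁+j₂=4  j₁+j₂+J+1=8
(j₁±m₁, j₂±m₂, J±M) = (1,2,4,1,4,2)
P² = 96/5
sum k=0..1:
  [0] +1/48 = 1/48
  [1] −1/6 = -1/6
S = -7/48
C² = P²·S² = 49/120 ; C = -0.639010

-0.639010  (= −√(49/120))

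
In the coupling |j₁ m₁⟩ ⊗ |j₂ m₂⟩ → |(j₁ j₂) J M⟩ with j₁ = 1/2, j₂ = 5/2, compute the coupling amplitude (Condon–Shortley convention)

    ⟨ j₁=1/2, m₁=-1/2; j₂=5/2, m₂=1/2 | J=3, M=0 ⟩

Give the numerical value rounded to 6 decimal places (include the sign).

+0.707107

triangle: 0!*1!*5!/7! = 120/5040
(j±m)!: 0!*1!*3!*2!*3!*3! = 432
prefactor² = (2J+1)*Δ*N² = 72
  k=0: +1/(0!*0!*1!*3!*0!*2!) = 1/12
Σ = 1/12  ⇒  CG² = 72*1/12² = 1/2
CG = +√(1/2) = +0.707107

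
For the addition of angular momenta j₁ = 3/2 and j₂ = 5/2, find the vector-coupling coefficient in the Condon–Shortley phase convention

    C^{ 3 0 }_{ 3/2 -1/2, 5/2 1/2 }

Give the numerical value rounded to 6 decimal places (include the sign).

triangle: 1!*2!*4!/8! = 48/40320
(j±m)!: 1!*2!*3!*2!*3!*3! = 864
prefactor² = (2J+1)*Δ*N² = 36/5
  k=0: +1/(0!*1!*2!*3!*0!*1!) = 1/12
  k=1: −1/(1!*0!*1!*2!*1!*2!) = -1/4
Σ = -1/6  ⇒  CG² = 36/5*(-1/6)² = 1/5
CG = −√(1/5) = -0.447214

-0.447214  (= −√(1/5))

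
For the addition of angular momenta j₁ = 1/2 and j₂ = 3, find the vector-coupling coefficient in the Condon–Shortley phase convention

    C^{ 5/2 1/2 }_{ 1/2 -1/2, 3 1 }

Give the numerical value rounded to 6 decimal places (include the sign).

-0.755929

j₁+j₂−J=1  J+j₁−j₂=0  J−j₁+j₂=5  j₁+j₂+J+1=7
(j₁±m₁, j₂±m₂, J±M) = (0,1,4,2,3,2)
P² = 576/7
sum k=1..1:
  [1] −1/12 = -1/12
S = -1/12
C² = P²·S² = 4/7 ; C = -0.755929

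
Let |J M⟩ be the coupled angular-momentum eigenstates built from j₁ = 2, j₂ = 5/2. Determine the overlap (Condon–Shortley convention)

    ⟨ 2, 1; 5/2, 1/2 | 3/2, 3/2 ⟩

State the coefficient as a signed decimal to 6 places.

−√(9/35) = -0.507093

√[4·3!1!2!/7! · 3!1!3!2!3!0!] = √(144/35)
  +(−1)^1/∏(1,2,0,2,1,0)! = -1/4  (running -1/4)
⟨..|..⟩ = √(144/35)·(-1/4) = -0.507093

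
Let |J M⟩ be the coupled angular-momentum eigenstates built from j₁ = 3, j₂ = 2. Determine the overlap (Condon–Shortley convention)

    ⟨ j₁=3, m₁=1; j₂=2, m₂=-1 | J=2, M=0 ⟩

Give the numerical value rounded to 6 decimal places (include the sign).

-0.377964  (= −√(1/7))

triangle: 3!×3!×1!/8! = 36/40320
(j±m)!: 4!×2!×1!×3!×2!×2! = 1152
prefactor² = (2J+1)×Δ×N² = 36/7
  k=0: +1/(0!×3!×2!×1!×1!×0!) = 1/12
  k=1: −1/(1!×2!×1!×0!×2!×1!) = -1/4
Σ = -1/6  ⇒  CG² = 36/7×(-1/6)² = 1/7
CG = −√(1/7) = -0.377964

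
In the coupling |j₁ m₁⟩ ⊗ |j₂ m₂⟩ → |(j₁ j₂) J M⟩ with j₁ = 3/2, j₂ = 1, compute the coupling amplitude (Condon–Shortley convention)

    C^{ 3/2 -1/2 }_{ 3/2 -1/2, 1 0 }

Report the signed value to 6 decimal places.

√[4·1!2!1!/5! · 1!2!1!1!1!2!] = √(4/15)
  +(−1)^0/∏(0,1,2,1,0,0)! = 1/2  (running 1/2)
  +(−1)^1/∏(1,0,1,0,1,1)! = -1  (running -1/2)
⟨..|..⟩ = √(4/15)·(-1/2) = -0.258199

-0.258199  (= −√(1/15))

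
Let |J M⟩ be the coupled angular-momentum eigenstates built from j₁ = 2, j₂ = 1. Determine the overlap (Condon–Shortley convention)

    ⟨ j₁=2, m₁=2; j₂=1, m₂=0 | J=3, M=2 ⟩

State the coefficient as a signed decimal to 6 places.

j₁+j₂−J=0  J+j₁−j₂=4  J−j₁+j₂=2  j₁+j₂+J+1=7
(j₁±m₁, j₂±m₂, J±M) = (4,0,1,1,5,1)
P² = 192
sum k=0..0:
  [0] +1/24 = 1/24
S = 1/24
C² = P²·S² = 1/3 ; C = +0.577350

+0.577350  (= +√(1/3))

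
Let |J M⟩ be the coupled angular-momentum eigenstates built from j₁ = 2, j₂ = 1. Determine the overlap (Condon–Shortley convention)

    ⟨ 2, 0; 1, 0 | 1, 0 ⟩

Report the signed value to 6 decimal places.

j₁+j₂−J=2  J+j₁−j₂=2  J−j₁+j₂=0  j₁+j₂+J+1=5
(j₁±m₁, j₂±m₂, J±M) = (2,2,1,1,1,1)
P² = 2/5
sum k=1..1:
  [1] −1/1 = -1
S = -1
C² = P²·S² = 2/5 ; C = -0.632456

-0.632456  (= −√(2/5))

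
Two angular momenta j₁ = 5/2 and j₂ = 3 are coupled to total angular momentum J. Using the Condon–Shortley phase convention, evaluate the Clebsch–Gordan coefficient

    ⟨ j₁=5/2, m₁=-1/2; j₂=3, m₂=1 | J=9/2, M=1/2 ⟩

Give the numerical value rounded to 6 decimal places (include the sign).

√[10·1!4!5!/11! · 2!3!4!2!5!4!] = √(92160/77)
  +(−1)^0/∏(0,1,3,4,1,1)! = 1/144  (running 1/144)
  +(−1)^1/∏(1,0,2,3,2,2)! = -1/48  (running -1/72)
⟨..|..⟩ = √(92160/77)·(-1/72) = -0.480500

−√(160/693) ≈ -0.480500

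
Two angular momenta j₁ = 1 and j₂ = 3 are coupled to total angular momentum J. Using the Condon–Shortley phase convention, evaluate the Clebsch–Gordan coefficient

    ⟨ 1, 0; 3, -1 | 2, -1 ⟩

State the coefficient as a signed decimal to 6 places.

−√(8/21) = -0.617213

j₁+j₂−J=2  J+j₁−j₂=0  J−j₁+j₂=4  j₁+j₂+J+1=7
(j₁±m₁, j₂±m₂, J±M) = (1,1,2,4,1,3)
P² = 96/7
sum k=1..1:
  [1] −1/6 = -1/6
S = -1/6
C² = P²·S² = 8/21 ; C = -0.617213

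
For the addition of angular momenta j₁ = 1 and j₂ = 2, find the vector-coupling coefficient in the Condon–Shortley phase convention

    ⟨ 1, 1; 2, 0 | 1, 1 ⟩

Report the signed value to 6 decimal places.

j₁+j₂−J=2  J+j₁−j₂=0  J−j₁+j₂=2  j₁+j₂+J+1=5
(j₁±m₁, j₂±m₂, J±M) = (2,0,2,2,2,0)
P² = 8/5
sum k=0..0:
  [0] +1/4 = 1/4
S = 1/4
C² = P²·S² = 1/10 ; C = +0.316228

+0.316228  (= +√(1/10))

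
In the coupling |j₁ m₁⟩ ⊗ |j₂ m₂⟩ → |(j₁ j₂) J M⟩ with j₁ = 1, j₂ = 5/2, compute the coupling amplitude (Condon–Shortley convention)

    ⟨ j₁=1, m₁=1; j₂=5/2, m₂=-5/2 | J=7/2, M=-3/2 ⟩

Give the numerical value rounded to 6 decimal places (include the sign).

triangle: 0!*2!*5!/8! = 240/40320
(j±m)!: 2!*0!*0!*5!*2!*5! = 57600
prefactor² = (2J+1)*Δ*N² = 19200/7
  k=0: +1/(0!*0!*0!*0!*2!*5!) = 1/240
Σ = 1/240  ⇒  CG² = 19200/7*1/240² = 1/21
CG = +√(1/21) = +0.218218

+√(1/21) = +0.218218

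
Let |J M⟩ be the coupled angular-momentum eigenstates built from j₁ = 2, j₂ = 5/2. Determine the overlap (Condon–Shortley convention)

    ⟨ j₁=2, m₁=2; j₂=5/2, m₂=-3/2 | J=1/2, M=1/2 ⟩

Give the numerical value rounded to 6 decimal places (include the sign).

triangle: 4!*0!*1!/6! = 24/720
(j±m)!: 4!*0!*1!*4!*1!*0! = 576
prefactor² = (2J+1)*Δ*N² = 192/5
  k=0: +1/(0!*4!*0!*1!*0!*0!) = 1/24
Σ = 1/24  ⇒  CG² = 192/5*1/24² = 1/15
CG = +√(1/15) = +0.258199

+0.258199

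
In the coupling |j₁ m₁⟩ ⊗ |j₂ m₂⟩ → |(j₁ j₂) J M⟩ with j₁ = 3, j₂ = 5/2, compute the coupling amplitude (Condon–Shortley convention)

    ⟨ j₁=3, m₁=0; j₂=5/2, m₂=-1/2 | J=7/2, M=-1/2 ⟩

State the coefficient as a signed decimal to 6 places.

-0.436436  (= −√(4/21))

triangle: 2!·4!·3!/10! = 288/3628800
(j±m)!: 3!·3!·2!·3!·3!·4! = 62208
prefactor² = (2J+1)·Δ·N² = 6912/175
  k=0: +1/(0!·2!·3!·2!·1!·1!) = 1/24
  k=1: −1/(1!·1!·2!·1!·2!·2!) = -1/8
  k=2: +1/(2!·0!·1!·0!·3!·3!) = 1/72
Σ = -5/72  ⇒  CG² = 6912/175·(-5/72)² = 4/21
CG = −√(4/21) = -0.436436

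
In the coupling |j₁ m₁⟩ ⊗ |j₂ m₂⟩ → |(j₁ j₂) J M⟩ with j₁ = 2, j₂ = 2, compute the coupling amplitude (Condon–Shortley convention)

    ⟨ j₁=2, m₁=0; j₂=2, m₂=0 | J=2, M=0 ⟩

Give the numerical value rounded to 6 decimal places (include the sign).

-0.534522  (= −√(2/7))

triangle: 2!×2!×2!/7! = 8/5040
(j±m)!: 2!×2!×2!×2!×2!×2! = 64
prefactor² = (2J+1)×Δ×N² = 32/63
  k=0: +1/(0!×2!×2!×2!×0!×0!) = 1/8
  k=1: −1/(1!×1!×1!×1!×1!×1!) = -1
  k=2: +1/(2!×0!×0!×0!×2!×2!) = 1/8
Σ = -3/4  ⇒  CG² = 32/63×(-3/4)² = 2/7
CG = −√(2/7) = -0.534522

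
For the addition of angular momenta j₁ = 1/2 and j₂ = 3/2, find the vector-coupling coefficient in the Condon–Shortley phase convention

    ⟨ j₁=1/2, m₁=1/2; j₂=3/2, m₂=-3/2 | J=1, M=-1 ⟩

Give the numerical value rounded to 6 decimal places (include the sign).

+√(3/4) ≈ +0.866025

triangle: 1!·0!·2!/4! = 2/24
(j±m)!: 1!·0!·0!·3!·0!·2! = 12
prefactor² = (2J+1)·Δ·N² = 3
  k=0: +1/(0!·1!·0!·0!·0!·2!) = 1/2
Σ = 1/2  ⇒  CG² = 3·1/2² = 3/4
CG = +√(3/4) = +0.866025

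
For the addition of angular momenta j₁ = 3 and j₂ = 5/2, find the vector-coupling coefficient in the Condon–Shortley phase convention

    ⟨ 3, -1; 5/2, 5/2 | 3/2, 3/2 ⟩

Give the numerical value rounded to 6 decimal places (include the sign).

+0.267261  (= +√(1/14))

j₁+j₂−J=4  J+j₁−j₂=2  J−j₁+j₂=1  j₁+j₂+J+1=8
(j₁±m₁, j₂±m₂, J±M) = (2,4,5,0,3,0)
P² = 1152/7
sum k=4..4:
  [4] +1/48 = 1/48
S = 1/48
C² = P²·S² = 1/14 ; C = +0.267261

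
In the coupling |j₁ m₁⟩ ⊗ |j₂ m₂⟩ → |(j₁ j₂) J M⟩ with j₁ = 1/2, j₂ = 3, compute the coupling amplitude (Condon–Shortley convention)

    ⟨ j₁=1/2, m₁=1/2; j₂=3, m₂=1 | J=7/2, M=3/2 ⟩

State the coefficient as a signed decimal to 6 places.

triangle: 0!*1!*6!/8! = 720/40320
(j±m)!: 1!*0!*4!*2!*5!*2! = 11520
prefactor² = (2J+1)*Δ*N² = 11520/7
  k=0: +1/(0!*0!*0!*4!*1!*2!) = 1/48
Σ = 1/48  ⇒  CG² = 11520/7*1/48² = 5/7
CG = +√(5/7) = +0.845154

+0.845154  (= +√(5/7))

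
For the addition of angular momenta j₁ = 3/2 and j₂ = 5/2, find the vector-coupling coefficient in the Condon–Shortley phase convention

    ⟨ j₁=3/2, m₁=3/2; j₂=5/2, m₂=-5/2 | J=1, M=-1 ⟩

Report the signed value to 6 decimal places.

j₁+j₂−J=3  J+j₁−j₂=0  J−j₁+j₂=2  j₁+j₂+J+1=6
(j₁±m₁, j₂±m₂, J±M) = (3,0,0,5,0,2)
P² = 72
sum k=0..0:
  [0] +1/12 = 1/12
S = 1/12
C² = P²·S² = 1/2 ; C = +0.707107

+√(1/2) ≈ +0.707107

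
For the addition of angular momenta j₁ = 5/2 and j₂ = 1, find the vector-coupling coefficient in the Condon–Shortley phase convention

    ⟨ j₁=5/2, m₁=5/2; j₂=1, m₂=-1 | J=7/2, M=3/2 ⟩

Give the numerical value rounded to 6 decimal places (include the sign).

+0.218218

triangle: 0!*5!*2!/8! = 240/40320
(j±m)!: 5!*0!*0!*2!*5!*2! = 57600
prefactor² = (2J+1)*Δ*N² = 19200/7
  k=0: +1/(0!*0!*0!*0!*5!*2!) = 1/240
Σ = 1/240  ⇒  CG² = 19200/7*1/240² = 1/21
CG = +√(1/21) = +0.218218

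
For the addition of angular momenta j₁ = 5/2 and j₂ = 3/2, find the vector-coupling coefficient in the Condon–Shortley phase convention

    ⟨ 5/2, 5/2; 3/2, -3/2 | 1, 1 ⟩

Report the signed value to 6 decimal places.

√[3·3!2!0!/6! · 5!0!0!3!2!0!] = √(72)
  +(−1)^0/∏(0,3,0,0,2,0)! = 1/12  (running 1/12)
⟨..|..⟩ = √(72)·(1/12) = +0.707107

+√(1/2) ≈ +0.707107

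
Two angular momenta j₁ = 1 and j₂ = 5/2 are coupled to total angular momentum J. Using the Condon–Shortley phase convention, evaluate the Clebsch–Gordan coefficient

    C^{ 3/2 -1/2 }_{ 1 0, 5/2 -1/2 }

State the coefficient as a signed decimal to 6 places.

−√(2/5) ≈ -0.632456

j₁+j₂−J=2  J+j₁−j₂=0  J−j₁+j₂=3  j₁+j₂+J+1=6
(j₁±m₁, j₂±m₂, J±M) = (1,1,2,3,1,2)
P² = 8/5
sum k=1..1:
  [1] −1/2 = -1/2
S = -1/2
C² = P²·S² = 2/5 ; C = -0.632456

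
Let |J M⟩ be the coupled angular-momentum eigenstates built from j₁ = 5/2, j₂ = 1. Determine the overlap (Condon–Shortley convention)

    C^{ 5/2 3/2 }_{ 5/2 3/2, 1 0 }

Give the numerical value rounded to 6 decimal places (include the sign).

+0.507093

√[6·1!4!1!/7! · 4!1!1!1!4!1!] = √(576/35)
  +(−1)^0/∏(0,1,1,1,3,0)! = 1/6  (running 1/6)
  +(−1)^1/∏(1,0,0,0,4,1)! = -1/24  (running 1/8)
⟨..|..⟩ = √(576/35)·(1/8) = +0.507093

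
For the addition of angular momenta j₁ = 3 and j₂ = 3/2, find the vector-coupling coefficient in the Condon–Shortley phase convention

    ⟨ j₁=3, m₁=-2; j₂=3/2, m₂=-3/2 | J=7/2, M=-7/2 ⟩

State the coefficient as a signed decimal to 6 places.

√[8·1!5!2!/9! · 1!5!0!3!0!7!] = √(19200)
  +(−1)^0/∏(0,1,5,0,0,2)! = 1/240  (running 1/240)
⟨..|..⟩ = √(19200)·(1/240) = +0.577350

+√(1/3) ≈ +0.577350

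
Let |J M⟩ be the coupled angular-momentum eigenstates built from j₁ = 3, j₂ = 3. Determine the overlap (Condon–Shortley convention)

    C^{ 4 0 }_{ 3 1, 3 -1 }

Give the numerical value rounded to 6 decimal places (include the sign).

+0.080582

triangle: 2!*4!*4!/11! = 1152/39916800
(j±m)!: 4!*2!*2!*4!*4!*4! = 1327104
prefactor² = (2J+1)*Δ*N² = 663552/1925
  k=0: +1/(0!*2!*2!*2!*2!*2!) = 1/32
  k=1: −1/(1!*1!*1!*1!*3!*3!) = -1/36
  k=2: +1/(2!*0!*0!*0!*4!*4!) = 1/1152
Σ = 5/1152  ⇒  CG² = 663552/1925*5/1152² = 1/154
CG = +√(1/154) = +0.080582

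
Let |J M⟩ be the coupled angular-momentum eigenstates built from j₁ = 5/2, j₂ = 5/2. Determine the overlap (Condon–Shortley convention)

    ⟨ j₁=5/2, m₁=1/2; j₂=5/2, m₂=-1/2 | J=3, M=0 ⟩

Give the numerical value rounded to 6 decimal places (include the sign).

√[7·2!3!3!/9! · 3!2!2!3!3!3!] = √(36/5)
  +(−1)^0/∏(0,2,2,2,1,1)! = 1/8  (running 1/8)
  +(−1)^1/∏(1,1,1,1,2,2)! = -1/4  (running -1/8)
  +(−1)^2/∏(2,0,0,0,3,3)! = 1/72  (running -1/9)
⟨..|..⟩ = √(36/5)·(-1/9) = -0.298142

-0.298142  (= −√(4/45))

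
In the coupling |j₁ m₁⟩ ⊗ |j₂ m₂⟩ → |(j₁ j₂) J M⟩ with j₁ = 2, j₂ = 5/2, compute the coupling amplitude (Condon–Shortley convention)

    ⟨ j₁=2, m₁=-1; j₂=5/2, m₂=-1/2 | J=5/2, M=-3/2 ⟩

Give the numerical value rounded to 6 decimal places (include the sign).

-0.414039  (= −√(6/35))

√[6·2!2!3!/8! · 1!3!2!3!1!4!] = √(216/35)
  +(−1)^1/∏(1,1,2,1,0,2)! = -1/4  (running -1/4)
  +(−1)^2/∏(2,0,1,0,1,3)! = 1/12  (running -1/6)
⟨..|..⟩ = √(216/35)·(-1/6) = -0.414039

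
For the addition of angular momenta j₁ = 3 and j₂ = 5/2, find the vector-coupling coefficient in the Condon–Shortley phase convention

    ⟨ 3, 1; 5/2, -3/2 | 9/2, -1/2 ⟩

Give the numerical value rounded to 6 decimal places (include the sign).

√[10·1!5!4!/11! · 4!2!1!4!4!5!] = √(184320/77)
  +(−1)^0/∏(0,1,2,1,3,3)! = 1/72  (running 1/72)
  +(−1)^1/∏(1,0,1,0,4,4)! = -1/576  (running 7/576)
⟨..|..⟩ = √(184320/77)·(7/576) = +0.594588

+0.594588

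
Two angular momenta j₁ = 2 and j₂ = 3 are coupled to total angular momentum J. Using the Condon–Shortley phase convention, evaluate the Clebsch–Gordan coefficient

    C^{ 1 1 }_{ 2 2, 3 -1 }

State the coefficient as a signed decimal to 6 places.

√[3·4!0!2!/7! · 4!0!2!4!2!0!] = √(2304/35)
  +(−1)^0/∏(0,4,0,2,0,0)! = 1/48  (running 1/48)
⟨..|..⟩ = √(2304/35)·(1/48) = +0.169031

+0.169031  (= +√(1/35))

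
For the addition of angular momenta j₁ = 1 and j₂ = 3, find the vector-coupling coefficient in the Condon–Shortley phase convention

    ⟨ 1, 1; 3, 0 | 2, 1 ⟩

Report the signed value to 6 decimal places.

triangle: 2!·0!·4!/7! = 48/5040
(j±m)!: 2!·0!·3!·3!·3!·1! = 432
prefactor² = (2J+1)·Δ·N² = 144/7
  k=0: +1/(0!·2!·0!·3!·0!·1!) = 1/12
Σ = 1/12  ⇒  CG² = 144/7·1/12² = 1/7
CG = +√(1/7) = +0.377964

+√(1/7) = +0.377964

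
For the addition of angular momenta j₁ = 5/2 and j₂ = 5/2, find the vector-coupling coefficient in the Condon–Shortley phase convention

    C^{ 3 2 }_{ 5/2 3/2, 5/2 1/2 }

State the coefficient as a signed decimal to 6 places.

-0.288675  (= −√(1/12))

j₁+j₂−J=2  J+j₁−j₂=3  J−j₁+j₂=3  j₁+j₂+J+1=9
(j₁±m₁, j₂±m₂, J±M) = (4,1,3,2,5,1)
P² = 48
sum k=0..1:
  [0] +1/24 = 1/24
  [1] −1/12 = -1/12
S = -1/24
C² = P²·S² = 1/12 ; C = -0.288675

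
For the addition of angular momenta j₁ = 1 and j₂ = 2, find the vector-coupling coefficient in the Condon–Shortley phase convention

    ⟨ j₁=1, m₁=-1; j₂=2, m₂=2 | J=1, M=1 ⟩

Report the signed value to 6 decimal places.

√[3·2!0!2!/5! · 0!2!4!0!2!0!] = √(48/5)
  +(−1)^2/∏(2,0,0,2,0,0)! = 1/4  (running 1/4)
⟨..|..⟩ = √(48/5)·(1/4) = +0.774597

+√(3/5) = +0.774597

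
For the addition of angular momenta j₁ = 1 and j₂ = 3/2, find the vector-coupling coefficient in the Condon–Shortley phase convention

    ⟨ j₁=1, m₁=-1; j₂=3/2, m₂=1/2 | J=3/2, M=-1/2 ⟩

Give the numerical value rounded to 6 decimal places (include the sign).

-0.730297  (= −√(8/15))

j₁+j₂−J=1  J+j₁−j₂=1  J−j₁+j₂=2  j₁+j₂+J+1=5
(j₁±m₁, j₂±m₂, J±M) = (0,2,2,1,1,2)
P² = 8/15
sum k=1..1:
  [1] −1/1 = -1
S = -1
C² = P²·S² = 8/15 ; C = -0.730297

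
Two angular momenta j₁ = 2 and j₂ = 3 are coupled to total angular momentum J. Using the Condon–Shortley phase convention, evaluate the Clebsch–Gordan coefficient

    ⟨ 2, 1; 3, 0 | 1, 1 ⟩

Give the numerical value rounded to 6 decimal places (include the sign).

j₁+j₂−J=4  J+j₁−j₂=0  J−j₁+j₂=2  j₁+j₂+J+1=7
(j₁±m₁, j₂±m₂, J±M) = (3,1,3,3,2,0)
P² = 432/35
sum k=1..1:
  [1] −1/12 = -1/12
S = -1/12
C² = P²·S² = 3/35 ; C = -0.292770

-0.292770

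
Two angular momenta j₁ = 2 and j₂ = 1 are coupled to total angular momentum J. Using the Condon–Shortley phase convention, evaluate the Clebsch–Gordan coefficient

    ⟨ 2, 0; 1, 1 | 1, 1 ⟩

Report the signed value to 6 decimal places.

+√(1/10) ≈ +0.316228

j₁+j₂−J=2  J+j₁−j₂=2  J−j₁+j₂=0  j₁+j₂+J+1=5
(j₁±m₁, j₂±m₂, J±M) = (2,2,2,0,2,0)
P² = 8/5
sum k=2..2:
  [2] +1/4 = 1/4
S = 1/4
C² = P²·S² = 1/10 ; C = +0.316228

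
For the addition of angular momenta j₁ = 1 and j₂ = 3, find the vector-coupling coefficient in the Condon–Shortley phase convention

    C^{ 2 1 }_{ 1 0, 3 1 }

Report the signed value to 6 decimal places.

triangle: 2!*0!*4!/7! = 48/5040
(j±m)!: 1!*1!*4!*2!*3!*1! = 288
prefactor² = (2J+1)*Δ*N² = 96/7
  k=1: −1/(1!*1!*0!*3!*0!*1!) = -1/6
Σ = -1/6  ⇒  CG² = 96/7*(-1/6)² = 8/21
CG = −√(8/21) = -0.617213

−√(8/21) = -0.617213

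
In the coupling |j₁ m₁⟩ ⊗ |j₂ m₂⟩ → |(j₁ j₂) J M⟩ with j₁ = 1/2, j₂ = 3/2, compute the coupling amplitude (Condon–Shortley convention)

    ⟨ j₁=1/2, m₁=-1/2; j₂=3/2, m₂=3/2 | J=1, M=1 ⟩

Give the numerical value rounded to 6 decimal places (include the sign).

−√(3/4) ≈ -0.866025

√[3·1!0!2!/4! · 0!1!3!0!2!0!] = √(3)
  +(−1)^1/∏(1,0,0,2,0,0)! = -1/2  (running -1/2)
⟨..|..⟩ = √(3)·(-1/2) = -0.866025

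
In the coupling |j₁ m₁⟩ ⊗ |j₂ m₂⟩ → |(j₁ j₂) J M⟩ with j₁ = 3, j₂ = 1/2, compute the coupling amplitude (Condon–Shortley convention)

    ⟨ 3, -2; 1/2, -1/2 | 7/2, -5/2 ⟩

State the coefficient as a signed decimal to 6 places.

+0.925820

√[8·0!6!1!/8! · 1!5!0!1!1!6!] = √(86400/7)
  +(−1)^0/∏(0,0,5,0,1,1)! = 1/120  (running 1/120)
⟨..|..⟩ = √(86400/7)·(1/120) = +0.925820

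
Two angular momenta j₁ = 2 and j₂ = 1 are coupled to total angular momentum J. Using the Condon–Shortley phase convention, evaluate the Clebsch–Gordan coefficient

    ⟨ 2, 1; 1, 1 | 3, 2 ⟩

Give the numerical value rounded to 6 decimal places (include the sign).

+√(2/3) ≈ +0.816497

√[7·0!4!2!/7! · 3!1!2!0!5!1!] = √(96)
  +(−1)^0/∏(0,0,1,2,3,0)! = 1/12  (running 1/12)
⟨..|..⟩ = √(96)·(1/12) = +0.816497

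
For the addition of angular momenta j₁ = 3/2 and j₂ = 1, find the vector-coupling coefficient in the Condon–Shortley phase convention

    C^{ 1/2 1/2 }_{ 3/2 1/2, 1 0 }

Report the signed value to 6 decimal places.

−√(1/3) = -0.577350

triangle: 2!*1!*0!/4! = 2/24
(j±m)!: 2!*1!*1!*1!*1!*0! = 2
prefactor² = (2J+1)*Δ*N² = 1/3
  k=1: −1/(1!*1!*0!*0!*1!*0!) = -1
Σ = -1  ⇒  CG² = 1/3*(-1)² = 1/3
CG = −√(1/3) = -0.577350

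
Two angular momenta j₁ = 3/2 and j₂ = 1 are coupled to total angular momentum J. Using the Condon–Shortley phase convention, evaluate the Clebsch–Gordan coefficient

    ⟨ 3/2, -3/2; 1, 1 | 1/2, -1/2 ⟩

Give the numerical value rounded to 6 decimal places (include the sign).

√[2·2!1!0!/4! · 0!3!2!0!0!1!] = √(2)
  +(−1)^2/∏(2,0,1,0,0,0)! = 1/2  (running 1/2)
⟨..|..⟩ = √(2)·(1/2) = +0.707107

+0.707107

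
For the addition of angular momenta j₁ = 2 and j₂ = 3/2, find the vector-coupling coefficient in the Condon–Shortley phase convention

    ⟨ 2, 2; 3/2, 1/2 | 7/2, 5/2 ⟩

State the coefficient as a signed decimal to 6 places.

+√(3/7) = +0.654654

triangle: 0!×4!×3!/8! = 144/40320
(j±m)!: 4!×0!×2!×1!×6!×1! = 34560
prefactor² = (2J+1)×Δ×N² = 6912/7
  k=0: +1/(0!×0!×0!×2!×4!×1!) = 1/48
Σ = 1/48  ⇒  CG² = 6912/7×1/48² = 3/7
CG = +√(3/7) = +0.654654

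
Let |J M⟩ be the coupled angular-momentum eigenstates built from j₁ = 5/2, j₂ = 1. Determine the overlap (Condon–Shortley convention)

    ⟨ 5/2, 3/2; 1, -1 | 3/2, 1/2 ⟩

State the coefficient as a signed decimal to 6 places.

triangle: 2!*3!*0!/6! = 12/720
(j±m)!: 4!*1!*0!*2!*2!*1! = 96
prefactor² = (2J+1)*Δ*N² = 32/5
  k=0: +1/(0!*2!*1!*0!*2!*0!) = 1/4
Σ = 1/4  ⇒  CG² = 32/5*1/4² = 2/5
CG = +√(2/5) = +0.632456

+0.632456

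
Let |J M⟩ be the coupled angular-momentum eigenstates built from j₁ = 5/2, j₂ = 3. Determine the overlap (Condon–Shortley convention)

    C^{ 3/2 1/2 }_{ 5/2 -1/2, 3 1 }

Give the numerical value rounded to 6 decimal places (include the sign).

−√(1/105) = -0.097590

√[4·4!1!2!/8! · 2!3!4!2!2!1!] = √(192/35)
  +(−1)^2/∏(2,2,1,2,0,0)! = 1/8  (running 1/8)
  +(−1)^3/∏(3,1,0,1,1,1)! = -1/6  (running -1/24)
⟨..|..⟩ = √(192/35)·(-1/24) = -0.097590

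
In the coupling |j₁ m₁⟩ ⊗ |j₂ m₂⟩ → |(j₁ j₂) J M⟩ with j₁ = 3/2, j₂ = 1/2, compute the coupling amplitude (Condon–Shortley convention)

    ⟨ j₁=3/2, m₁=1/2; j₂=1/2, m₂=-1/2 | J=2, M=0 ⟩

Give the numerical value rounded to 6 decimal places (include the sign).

+0.707107  (= +√(1/2))

j₁+j₂−J=0  J+j₁−j₂=3  J−j₁+j₂=1  j₁+j₂+J+1=5
(j₁±m₁, j₂±m₂, J±M) = (2,1,0,1,2,2)
P² = 2
sum k=0..0:
  [0] +1/2 = 1/2
S = 1/2
C² = P²·S² = 1/2 ; C = +0.707107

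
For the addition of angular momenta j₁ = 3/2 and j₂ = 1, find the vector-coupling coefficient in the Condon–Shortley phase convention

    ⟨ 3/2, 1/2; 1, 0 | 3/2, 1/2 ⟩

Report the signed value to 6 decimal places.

+√(1/15) ≈ +0.258199

triangle: 1!·2!·1!/5! = 2/120
(j±m)!: 2!·1!·1!·1!·2!·1! = 4
prefactor² = (2J+1)·Δ·N² = 4/15
  k=0: +1/(0!·1!·1!·1!·1!·0!) = 1
  k=1: −1/(1!·0!·0!·0!·2!·1!) = -1/2
Σ = 1/2  ⇒  CG² = 4/15·1/2² = 1/15
CG = +√(1/15) = +0.258199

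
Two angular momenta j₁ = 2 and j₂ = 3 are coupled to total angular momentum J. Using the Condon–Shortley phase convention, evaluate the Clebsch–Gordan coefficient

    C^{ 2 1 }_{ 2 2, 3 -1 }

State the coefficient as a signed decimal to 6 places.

+√(3/14) ≈ +0.462910

j₁+j₂−J=3  J+j₁−j₂=1  J−j₁+j₂=3  j₁+j₂+J+1=8
(j₁±m₁, j₂±m₂, J±M) = (4,0,2,4,3,1)
P² = 216/7
sum k=0..0:
  [0] +1/12 = 1/12
S = 1/12
C² = P²·S² = 3/14 ; C = +0.462910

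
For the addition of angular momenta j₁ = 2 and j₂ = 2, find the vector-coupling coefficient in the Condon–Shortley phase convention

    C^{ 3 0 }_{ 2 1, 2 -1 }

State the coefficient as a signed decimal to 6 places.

+√(2/5) = +0.632456

j₁+j₂−J=1  J+j₁−j₂=3  J−j₁+j₂=3  j₁+j₂+J+1=8
(j₁±m₁, j₂±m₂, J±M) = (3,1,1,3,3,3)
P² = 81/10
sum k=0..1:
  [0] +1/4 = 1/4
  [1] −1/36 = -1/36
S = 2/9
C² = P²·S² = 2/5 ; C = +0.632456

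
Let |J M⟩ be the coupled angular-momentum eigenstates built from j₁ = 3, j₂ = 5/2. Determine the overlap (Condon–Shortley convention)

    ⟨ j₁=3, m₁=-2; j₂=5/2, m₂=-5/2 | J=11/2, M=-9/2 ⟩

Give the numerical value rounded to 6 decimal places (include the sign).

+√(6/11) ≈ +0.738549

√[12·0!6!5!/12! · 1!5!0!5!1!10!] = √(1244160000/11)
  +(−1)^0/∏(0,0,5,0,1,5)! = 1/14400  (running 1/14400)
⟨..|..⟩ = √(1244160000/11)·(1/14400) = +0.738549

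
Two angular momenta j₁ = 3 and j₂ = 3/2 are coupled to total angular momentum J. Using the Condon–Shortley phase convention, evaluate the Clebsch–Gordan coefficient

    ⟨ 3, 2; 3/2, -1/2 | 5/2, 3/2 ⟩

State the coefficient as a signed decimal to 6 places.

+√(1/14) ≈ +0.267261

√[6·2!4!1!/8! · 5!1!1!2!4!1!] = √(288/7)
  +(−1)^0/∏(0,2,1,1,3,0)! = 1/12  (running 1/12)
  +(−1)^1/∏(1,1,0,0,4,1)! = -1/24  (running 1/24)
⟨..|..⟩ = √(288/7)·(1/24) = +0.267261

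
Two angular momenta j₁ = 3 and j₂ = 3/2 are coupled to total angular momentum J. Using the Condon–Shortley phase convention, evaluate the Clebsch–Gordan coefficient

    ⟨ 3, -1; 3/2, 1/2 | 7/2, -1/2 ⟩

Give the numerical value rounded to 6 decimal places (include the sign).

triangle: 1!*5!*2!/9! = 240/362880
(j±m)!: 2!*4!*2!*1!*3!*4! = 13824
prefactor² = (2J+1)*Δ*N² = 512/7
  k=0: +1/(0!*1!*4!*2!*1!*0!) = 1/48
  k=1: −1/(1!*0!*3!*1!*2!*1!) = -1/12
Σ = -1/16  ⇒  CG² = 512/7*(-1/16)² = 2/7
CG = −√(2/7) = -0.534522

-0.534522  (= −√(2/7))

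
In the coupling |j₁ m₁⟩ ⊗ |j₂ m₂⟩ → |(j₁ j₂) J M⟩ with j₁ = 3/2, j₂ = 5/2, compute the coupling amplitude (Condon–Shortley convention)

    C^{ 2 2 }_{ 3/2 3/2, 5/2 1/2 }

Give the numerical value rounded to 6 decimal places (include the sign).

√[5·2!1!3!/7! · 3!0!3!2!4!0!] = √(144/7)
  +(−1)^0/∏(0,2,0,3,1,0)! = 1/12  (running 1/12)
⟨..|..⟩ = √(144/7)·(1/12) = +0.377964

+√(1/7) ≈ +0.377964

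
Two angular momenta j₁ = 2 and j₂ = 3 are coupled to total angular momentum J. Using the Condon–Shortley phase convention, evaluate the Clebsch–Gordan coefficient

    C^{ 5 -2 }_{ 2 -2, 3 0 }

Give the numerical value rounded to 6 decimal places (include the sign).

+√(1/6) = +0.408248

√[11·0!4!6!/11! · 0!4!3!3!3!7!] = √(124416)
  +(−1)^0/∏(0,0,4,3,0,3)! = 1/864  (running 1/864)
⟨..|..⟩ = √(124416)·(1/864) = +0.408248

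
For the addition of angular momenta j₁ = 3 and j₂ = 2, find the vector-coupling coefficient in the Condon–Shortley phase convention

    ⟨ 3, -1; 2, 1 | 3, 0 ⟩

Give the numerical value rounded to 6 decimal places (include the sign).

+0.182574

j₁+j₂−J=2  J+j₁−j₂=4  J−j₁+j₂=2  j₁+j₂+J+1=9
(j₁±m₁, j₂±m₂, J±M) = (2,4,3,1,3,3)
P² = 96/5
sum k=1..2:
  [1] −1/12 = -1/12
  [2] +1/8 = 1/8
S = 1/24
C² = P²·S² = 1/30 ; C = +0.182574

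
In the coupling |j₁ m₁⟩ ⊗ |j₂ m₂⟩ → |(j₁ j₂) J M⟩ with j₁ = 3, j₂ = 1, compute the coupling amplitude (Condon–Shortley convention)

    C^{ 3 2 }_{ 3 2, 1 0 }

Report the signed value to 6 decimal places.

√[7·1!5!1!/8! · 5!1!1!1!5!1!] = √(300)
  +(−1)^0/∏(0,1,1,1,4,0)! = 1/24  (running 1/24)
  +(−1)^1/∏(1,0,0,0,5,1)! = -1/120  (running 1/30)
⟨..|..⟩ = √(300)·(1/30) = +0.577350

+√(1/3) ≈ +0.577350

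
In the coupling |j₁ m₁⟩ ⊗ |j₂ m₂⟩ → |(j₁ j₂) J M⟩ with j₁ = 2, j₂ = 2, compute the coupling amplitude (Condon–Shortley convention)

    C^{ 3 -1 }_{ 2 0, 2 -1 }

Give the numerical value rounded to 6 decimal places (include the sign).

+√(1/5) = +0.447214

j₁+j₂−J=1  J+j₁−j₂=3  J−j₁+j₂=3  j₁+j₂+J+1=8
(j₁±m₁, j₂±m₂, J±M) = (2,2,1,3,2,4)
P² = 36/5
sum k=0..1:
  [0] +1/4 = 1/4
  [1] −1/12 = -1/12
S = 1/6
C² = P²·S² = 1/5 ; C = +0.447214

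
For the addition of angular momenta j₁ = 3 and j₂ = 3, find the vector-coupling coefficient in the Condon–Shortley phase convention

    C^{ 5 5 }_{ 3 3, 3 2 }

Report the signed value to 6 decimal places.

+√(1/2) ≈ +0.707107

j₁+j₂−J=1  J+j₁−j₂=5  J−j₁+j₂=5  j₁+j₂+J+1=12
(j₁±m₁, j₂±m₂, J±M) = (6,0,5,1,10,0)
P² = 103680000
sum k=0..0:
  [0] +1/14400 = 1/14400
S = 1/14400
C² = P²·S² = 1/2 ; C = +0.707107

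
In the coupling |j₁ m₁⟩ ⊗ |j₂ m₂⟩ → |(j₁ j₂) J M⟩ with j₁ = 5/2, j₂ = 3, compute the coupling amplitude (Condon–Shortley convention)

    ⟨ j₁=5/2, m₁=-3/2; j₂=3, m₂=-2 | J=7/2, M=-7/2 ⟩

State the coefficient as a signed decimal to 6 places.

−√(4/9) ≈ -0.666667

j₁+j₂−J=2  J+j₁−j₂=3  J−j₁+j₂=4  j₁+j₂+J+1=10
(j₁±m₁, j₂±m₂, J±M) = (1,4,1,5,0,7)
P² = 9216
sum k=1..1:
  [1] −1/144 = -1/144
S = -1/144
C² = P²·S² = 4/9 ; C = -0.666667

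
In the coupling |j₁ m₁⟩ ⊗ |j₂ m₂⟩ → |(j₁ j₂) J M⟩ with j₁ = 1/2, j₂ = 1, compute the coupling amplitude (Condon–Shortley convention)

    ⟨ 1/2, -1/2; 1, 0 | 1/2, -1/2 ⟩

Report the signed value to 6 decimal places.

-0.577350  (= −√(1/3))

√[2·1!0!1!/3! · 0!1!1!1!0!1!] = √(1/3)
  +(−1)^1/∏(1,0,0,0,0,1)! = -1  (running -1)
⟨..|..⟩ = √(1/3)·(-1) = -0.577350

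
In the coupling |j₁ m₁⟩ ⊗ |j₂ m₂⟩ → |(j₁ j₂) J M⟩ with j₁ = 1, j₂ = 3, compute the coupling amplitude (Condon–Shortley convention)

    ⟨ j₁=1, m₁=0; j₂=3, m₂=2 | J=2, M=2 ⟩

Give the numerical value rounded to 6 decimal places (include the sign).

triangle: 2!·0!·4!/7! = 48/5040
(j±m)!: 1!·1!·5!·1!·4!·0! = 2880
prefactor² = (2J+1)·Δ·N² = 960/7
  k=1: −1/(1!·1!·0!·4!·0!·0!) = -1/24
Σ = -1/24  ⇒  CG² = 960/7·(-1/24)² = 5/21
CG = −√(5/21) = -0.487950

−√(5/21) = -0.487950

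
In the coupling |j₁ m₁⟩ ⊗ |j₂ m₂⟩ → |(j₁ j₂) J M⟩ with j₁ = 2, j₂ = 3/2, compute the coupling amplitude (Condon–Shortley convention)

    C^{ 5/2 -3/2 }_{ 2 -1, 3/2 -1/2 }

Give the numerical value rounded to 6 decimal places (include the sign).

-0.169031  (= −√(1/35))

√[6·1!3!2!/7! · 1!3!1!2!1!4!] = √(144/35)
  +(−1)^0/∏(0,1,3,1,0,1)! = 1/6  (running 1/6)
  +(−1)^1/∏(1,0,2,0,1,2)! = -1/4  (running -1/12)
⟨..|..⟩ = √(144/35)·(-1/12) = -0.169031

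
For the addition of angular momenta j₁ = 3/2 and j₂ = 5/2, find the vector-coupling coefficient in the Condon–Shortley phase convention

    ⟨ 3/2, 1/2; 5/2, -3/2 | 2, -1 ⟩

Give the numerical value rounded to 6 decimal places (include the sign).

triangle: 2!*1!*3!/7! = 12/5040
(j±m)!: 2!*1!*1!*4!*1!*3! = 288
prefactor² = (2J+1)*Δ*N² = 24/7
  k=0: +1/(0!*2!*1!*1!*0!*2!) = 1/4
  k=1: −1/(1!*1!*0!*0!*1!*3!) = -1/6
Σ = 1/12  ⇒  CG² = 24/7*1/12² = 1/42
CG = +√(1/42) = +0.154303

+√(1/42) ≈ +0.154303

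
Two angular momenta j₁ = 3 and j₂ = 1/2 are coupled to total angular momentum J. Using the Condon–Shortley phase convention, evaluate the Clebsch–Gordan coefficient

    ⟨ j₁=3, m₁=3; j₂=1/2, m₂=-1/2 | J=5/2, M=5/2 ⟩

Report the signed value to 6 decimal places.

+0.925820

j₁+j₂−J=1  J+j₁−j₂=5  J−j₁+j₂=0  j₁+j₂+J+1=7
(j₁±m₁, j₂±m₂, J±M) = (6,0,0,1,5,0)
P² = 86400/7
sum k=0..0:
  [0] +1/120 = 1/120
S = 1/120
C² = P²·S² = 6/7 ; C = +0.925820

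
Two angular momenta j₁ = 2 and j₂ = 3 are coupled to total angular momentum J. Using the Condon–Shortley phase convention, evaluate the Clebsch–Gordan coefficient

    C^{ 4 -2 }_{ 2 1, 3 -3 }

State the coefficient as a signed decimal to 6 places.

√[9·1!3!5!/10! · 3!1!0!6!2!6!] = √(77760/7)
  +(−1)^0/∏(0,1,1,0,2,5)! = 1/240  (running 1/240)
⟨..|..⟩ = √(77760/7)·(1/240) = +0.439155

+√(27/140) ≈ +0.439155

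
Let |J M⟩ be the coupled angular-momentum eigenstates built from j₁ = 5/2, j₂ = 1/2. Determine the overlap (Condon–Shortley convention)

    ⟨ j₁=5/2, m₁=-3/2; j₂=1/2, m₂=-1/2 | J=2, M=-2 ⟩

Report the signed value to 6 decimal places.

+0.408248

√[5·1!4!0!/6! · 1!4!0!1!0!4!] = √(96)
  +(−1)^0/∏(0,1,4,0,0,0)! = 1/24  (running 1/24)
⟨..|..⟩ = √(96)·(1/24) = +0.408248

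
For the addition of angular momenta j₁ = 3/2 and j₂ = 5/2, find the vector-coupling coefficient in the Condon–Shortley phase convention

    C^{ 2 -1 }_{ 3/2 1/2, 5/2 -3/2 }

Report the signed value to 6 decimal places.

+√(1/42) = +0.154303

√[5·2!1!3!/7! · 2!1!1!4!1!3!] = √(24/7)
  +(−1)^0/∏(0,2,1,1,0,2)! = 1/4  (running 1/4)
  +(−1)^1/∏(1,1,0,0,1,3)! = -1/6  (running 1/12)
⟨..|..⟩ = √(24/7)·(1/12) = +0.154303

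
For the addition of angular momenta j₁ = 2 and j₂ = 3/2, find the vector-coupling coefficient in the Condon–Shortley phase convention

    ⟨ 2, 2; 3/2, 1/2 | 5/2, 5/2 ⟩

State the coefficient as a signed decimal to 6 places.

+√(4/7) ≈ +0.755929

triangle: 1!·3!·2!/7! = 12/5040
(j±m)!: 4!·0!·2!·1!·5!·0! = 5760
prefactor² = (2J+1)·Δ·N² = 576/7
  k=0: +1/(0!·1!·0!·2!·3!·0!) = 1/12
Σ = 1/12  ⇒  CG² = 576/7·1/12² = 4/7
CG = +√(4/7) = +0.755929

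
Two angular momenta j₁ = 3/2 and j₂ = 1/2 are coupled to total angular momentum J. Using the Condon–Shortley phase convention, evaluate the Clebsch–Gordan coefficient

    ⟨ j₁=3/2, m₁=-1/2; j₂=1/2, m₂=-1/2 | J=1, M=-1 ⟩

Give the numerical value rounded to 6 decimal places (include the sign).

√[3·1!2!0!/4! · 1!2!0!1!0!2!] = √(1)
  +(−1)^0/∏(0,1,2,0,0,0)! = 1/2  (running 1/2)
⟨..|..⟩ = √(1)·(1/2) = +0.500000

+0.500000  (= +√(1/4))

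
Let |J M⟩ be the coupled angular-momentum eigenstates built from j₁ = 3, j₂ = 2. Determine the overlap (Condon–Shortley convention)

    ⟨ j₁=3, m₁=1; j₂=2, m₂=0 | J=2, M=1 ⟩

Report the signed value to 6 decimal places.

triangle: 3!*3!*1!/8! = 36/40320
(j±m)!: 4!*2!*2!*2!*3!*1! = 1152
prefactor² = (2J+1)*Δ*N² = 36/7
  k=1: −1/(1!*2!*1!*1!*2!*0!) = -1/4
  k=2: +1/(2!*1!*0!*0!*3!*1!) = 1/12
Σ = -1/6  ⇒  CG² = 36/7*(-1/6)² = 1/7
CG = −√(1/7) = -0.377964

−√(1/7) ≈ -0.377964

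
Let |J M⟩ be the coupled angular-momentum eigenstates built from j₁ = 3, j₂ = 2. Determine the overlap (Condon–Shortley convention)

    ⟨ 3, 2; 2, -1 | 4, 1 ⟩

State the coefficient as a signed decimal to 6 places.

+0.591608  (= +√(7/20))

j₁+j₂−J=1  J+j₁−j₂=5  J−j₁+j₂=3  j₁+j₂+J+1=10
(j₁±m₁, j₂±m₂, J±M) = (5,1,1,3,5,3)
P² = 6480/7
sum k=0..1:
  [0] +1/48 = 1/48
  [1] −1/720 = -1/720
S = 7/360
C² = P²·S² = 7/20 ; C = +0.591608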